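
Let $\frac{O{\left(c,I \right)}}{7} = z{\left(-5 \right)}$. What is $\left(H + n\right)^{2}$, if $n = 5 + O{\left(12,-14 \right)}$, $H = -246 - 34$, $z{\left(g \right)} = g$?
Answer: $96100$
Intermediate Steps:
$O{\left(c,I \right)} = -35$ ($O{\left(c,I \right)} = 7 \left(-5\right) = -35$)
$H = -280$
$n = -30$ ($n = 5 - 35 = -30$)
$\left(H + n\right)^{2} = \left(-280 - 30\right)^{2} = \left(-310\right)^{2} = 96100$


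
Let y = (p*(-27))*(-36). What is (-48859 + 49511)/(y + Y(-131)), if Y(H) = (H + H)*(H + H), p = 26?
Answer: 163/23479 ≈ 0.0069424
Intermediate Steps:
Y(H) = 4*H**2 (Y(H) = (2*H)*(2*H) = 4*H**2)
y = 25272 (y = (26*(-27))*(-36) = -702*(-36) = 25272)
(-48859 + 49511)/(y + Y(-131)) = (-48859 + 49511)/(25272 + 4*(-131)**2) = 652/(25272 + 4*17161) = 652/(25272 + 68644) = 652/93916 = 652*(1/93916) = 163/23479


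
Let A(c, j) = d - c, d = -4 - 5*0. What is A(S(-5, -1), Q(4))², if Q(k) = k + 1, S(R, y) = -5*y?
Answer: 81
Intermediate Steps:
d = -4 (d = -4 + 0 = -4)
Q(k) = 1 + k
A(c, j) = -4 - c
A(S(-5, -1), Q(4))² = (-4 - (-5)*(-1))² = (-4 - 1*5)² = (-4 - 5)² = (-9)² = 81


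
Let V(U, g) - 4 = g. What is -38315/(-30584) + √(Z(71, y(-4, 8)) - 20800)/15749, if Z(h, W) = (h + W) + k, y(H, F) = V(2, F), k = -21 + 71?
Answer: 38315/30584 + 83*I*√3/15749 ≈ 1.2528 + 0.0091282*I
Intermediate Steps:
k = 50
V(U, g) = 4 + g
y(H, F) = 4 + F
Z(h, W) = 50 + W + h (Z(h, W) = (h + W) + 50 = (W + h) + 50 = 50 + W + h)
-38315/(-30584) + √(Z(71, y(-4, 8)) - 20800)/15749 = -38315/(-30584) + √((50 + (4 + 8) + 71) - 20800)/15749 = -38315*(-1/30584) + √((50 + 12 + 71) - 20800)*(1/15749) = 38315/30584 + √(133 - 20800)*(1/15749) = 38315/30584 + √(-20667)*(1/15749) = 38315/30584 + (83*I*√3)*(1/15749) = 38315/30584 + 83*I*√3/15749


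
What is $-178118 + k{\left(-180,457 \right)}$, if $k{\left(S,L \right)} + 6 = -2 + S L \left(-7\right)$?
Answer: $397694$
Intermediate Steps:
$k{\left(S,L \right)} = -8 - 7 L S$ ($k{\left(S,L \right)} = -6 + \left(-2 + S L \left(-7\right)\right) = -6 + \left(-2 + S \left(- 7 L\right)\right) = -6 - \left(2 + 7 L S\right) = -8 - 7 L S$)
$-178118 + k{\left(-180,457 \right)} = -178118 - \left(8 + 3199 \left(-180\right)\right) = -178118 + \left(-8 + 575820\right) = -178118 + 575812 = 397694$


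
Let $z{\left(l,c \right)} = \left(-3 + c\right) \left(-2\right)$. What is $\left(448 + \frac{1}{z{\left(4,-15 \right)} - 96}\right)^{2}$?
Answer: $\frac{722480641}{3600} \approx 2.0069 \cdot 10^{5}$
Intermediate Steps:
$z{\left(l,c \right)} = 6 - 2 c$
$\left(448 + \frac{1}{z{\left(4,-15 \right)} - 96}\right)^{2} = \left(448 + \frac{1}{\left(6 - -30\right) - 96}\right)^{2} = \left(448 + \frac{1}{\left(6 + 30\right) - 96}\right)^{2} = \left(448 + \frac{1}{36 - 96}\right)^{2} = \left(448 + \frac{1}{-60}\right)^{2} = \left(448 - \frac{1}{60}\right)^{2} = \left(\frac{26879}{60}\right)^{2} = \frac{722480641}{3600}$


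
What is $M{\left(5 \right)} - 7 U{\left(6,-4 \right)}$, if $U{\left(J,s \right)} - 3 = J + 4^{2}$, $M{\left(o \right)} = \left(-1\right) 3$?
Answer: $-178$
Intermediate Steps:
$M{\left(o \right)} = -3$
$U{\left(J,s \right)} = 19 + J$ ($U{\left(J,s \right)} = 3 + \left(J + 4^{2}\right) = 3 + \left(J + 16\right) = 3 + \left(16 + J\right) = 19 + J$)
$M{\left(5 \right)} - 7 U{\left(6,-4 \right)} = -3 - 7 \left(19 + 6\right) = -3 - 175 = -178$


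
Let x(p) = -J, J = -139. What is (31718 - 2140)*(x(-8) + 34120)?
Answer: 1013312702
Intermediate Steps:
x(p) = 139 (x(p) = -1*(-139) = 139)
(31718 - 2140)*(x(-8) + 34120) = (31718 - 2140)*(139 + 34120) = 29578*34259 = 1013312702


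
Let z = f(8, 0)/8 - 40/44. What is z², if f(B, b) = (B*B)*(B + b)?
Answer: 481636/121 ≈ 3980.5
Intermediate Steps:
f(B, b) = B²*(B + b)
z = 694/11 (z = (8²*(8 + 0))/8 - 40/44 = (64*8)*(⅛) - 40*1/44 = 512*(⅛) - 10/11 = 64 - 10/11 = 694/11 ≈ 63.091)
z² = (694/11)² = 481636/121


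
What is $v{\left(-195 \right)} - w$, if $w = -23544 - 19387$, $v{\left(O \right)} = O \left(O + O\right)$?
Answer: $118981$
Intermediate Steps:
$v{\left(O \right)} = 2 O^{2}$ ($v{\left(O \right)} = O 2 O = 2 O^{2}$)
$w = -42931$ ($w = -23544 - 19387 = -42931$)
$v{\left(-195 \right)} - w = 2 \left(-195\right)^{2} - -42931 = 2 \cdot 38025 + 42931 = 76050 + 42931 = 118981$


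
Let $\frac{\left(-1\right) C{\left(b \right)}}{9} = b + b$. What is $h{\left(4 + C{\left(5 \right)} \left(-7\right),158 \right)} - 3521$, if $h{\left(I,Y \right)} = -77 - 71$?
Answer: $-3669$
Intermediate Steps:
$C{\left(b \right)} = - 18 b$ ($C{\left(b \right)} = - 9 \left(b + b\right) = - 9 \cdot 2 b = - 18 b$)
$h{\left(I,Y \right)} = -148$ ($h{\left(I,Y \right)} = -77 - 71 = -148$)
$h{\left(4 + C{\left(5 \right)} \left(-7\right),158 \right)} - 3521 = -148 - 3521 = -3669$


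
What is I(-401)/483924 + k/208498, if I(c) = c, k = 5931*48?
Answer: 68841874007/50448593076 ≈ 1.3646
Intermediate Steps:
k = 284688
I(-401)/483924 + k/208498 = -401/483924 + 284688/208498 = -401*1/483924 + 284688*(1/208498) = -401/483924 + 142344/104249 = 68841874007/50448593076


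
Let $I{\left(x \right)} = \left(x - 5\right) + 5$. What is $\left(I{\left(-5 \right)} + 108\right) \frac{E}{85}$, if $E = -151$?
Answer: $- \frac{15553}{85} \approx -182.98$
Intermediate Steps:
$I{\left(x \right)} = x$ ($I{\left(x \right)} = \left(-5 + x\right) + 5 = x$)
$\left(I{\left(-5 \right)} + 108\right) \frac{E}{85} = \left(-5 + 108\right) \left(- \frac{151}{85}\right) = 103 \left(\left(-151\right) \frac{1}{85}\right) = 103 \left(- \frac{151}{85}\right) = - \frac{15553}{85}$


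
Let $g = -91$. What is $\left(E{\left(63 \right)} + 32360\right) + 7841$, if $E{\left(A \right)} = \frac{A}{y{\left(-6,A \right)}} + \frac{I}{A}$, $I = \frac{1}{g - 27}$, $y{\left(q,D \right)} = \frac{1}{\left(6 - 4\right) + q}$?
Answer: $\frac{296980865}{7434} \approx 39949.0$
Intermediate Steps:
$y{\left(q,D \right)} = \frac{1}{2 + q}$
$I = - \frac{1}{118}$ ($I = \frac{1}{-91 - 27} = \frac{1}{-118} = - \frac{1}{118} \approx -0.0084746$)
$E{\left(A \right)} = - 4 A - \frac{1}{118 A}$ ($E{\left(A \right)} = \frac{A}{\frac{1}{2 - 6}} - \frac{1}{118 A} = \frac{A}{\frac{1}{-4}} - \frac{1}{118 A} = \frac{A}{- \frac{1}{4}} - \frac{1}{118 A} = A \left(-4\right) - \frac{1}{118 A} = - 4 A - \frac{1}{118 A}$)
$\left(E{\left(63 \right)} + 32360\right) + 7841 = \left(\left(\left(-4\right) 63 - \frac{1}{118 \cdot 63}\right) + 32360\right) + 7841 = \left(\left(-252 - \frac{1}{7434}\right) + 32360\right) + 7841 = \left(- \frac{1873369}{7434} + 32360\right) + 7841 = \frac{238690871}{7434} + 7841 = \frac{296980865}{7434}$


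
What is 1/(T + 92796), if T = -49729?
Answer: 1/43067 ≈ 2.3220e-5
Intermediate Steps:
1/(T + 92796) = 1/(-49729 + 92796) = 1/43067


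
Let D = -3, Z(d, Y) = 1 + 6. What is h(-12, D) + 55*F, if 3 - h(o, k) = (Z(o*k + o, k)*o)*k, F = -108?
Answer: -6189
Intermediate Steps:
Z(d, Y) = 7
h(o, k) = 3 - 7*k*o (h(o, k) = 3 - 7*o*k = 3 - 7*k*o)
h(-12, D) + 55*F = (3 - 7*(-3)*(-12)) + 55*(-108) = (3 - 252) - 5940 = -249 - 5940 = -6189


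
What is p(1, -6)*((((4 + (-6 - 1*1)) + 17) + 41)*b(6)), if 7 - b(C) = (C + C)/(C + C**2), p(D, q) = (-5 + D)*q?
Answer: 62040/7 ≈ 8862.9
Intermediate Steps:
p(D, q) = q*(-5 + D)
b(C) = 7 - 2*C/(C + C**2) (b(C) = 7 - (C + C)/(C + C**2) = 7 - 2*C/(C + C**2))
p(1, -6)*((((4 + (-6 - 1*1)) + 17) + 41)*b(6)) = (-6*(-5 + 1))*((((4 + (-6 - 1*1)) + 17) + 41)*((5 + 7*6)/(1 + 6))) = (-6*(-4))*((((4 + (-6 - 1)) + 17) + 41)*((5 + 42)/7)) = 24*((((4 - 7) + 17) + 41)*((1/7)*47)) = 24*(((-3 + 17) + 41)*(47/7)) = 24*((14 + 41)*(47/7)) = 24*(55*(47/7)) = 24*(2585/7) = 62040/7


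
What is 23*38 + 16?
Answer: 890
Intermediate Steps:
23*38 + 16 = 874 + 16 = 890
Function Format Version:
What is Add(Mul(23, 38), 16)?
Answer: 890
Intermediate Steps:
Add(Mul(23, 38), 16) = Add(874, 16) = 890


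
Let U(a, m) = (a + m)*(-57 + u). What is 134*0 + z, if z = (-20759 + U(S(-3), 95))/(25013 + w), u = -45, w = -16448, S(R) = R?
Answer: -30143/8565 ≈ -3.5193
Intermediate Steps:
U(a, m) = -102*a - 102*m (U(a, m) = (a + m)*(-57 - 45) = (a + m)*(-102) = -102*a - 102*m)
z = -30143/8565 (z = (-20759 + (-102*(-3) - 102*95))/(25013 - 16448) = (-20759 + (306 - 9690))/8565 = (-20759 - 9384)*(1/8565) = -30143*1/8565 = -30143/8565 ≈ -3.5193)
134*0 + z = 134*0 - 30143/8565 = 0 - 30143/8565 = -30143/8565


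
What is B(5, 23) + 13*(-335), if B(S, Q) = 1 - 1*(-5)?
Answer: -4349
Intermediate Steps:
B(S, Q) = 6 (B(S, Q) = 1 + 5 = 6)
B(5, 23) + 13*(-335) = 6 + 13*(-335) = 6 - 4355 = -4349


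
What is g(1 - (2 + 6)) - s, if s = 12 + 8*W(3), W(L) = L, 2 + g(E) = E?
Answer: -45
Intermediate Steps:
g(E) = -2 + E
s = 36 (s = 12 + 8*3 = 12 + 24 = 36)
g(1 - (2 + 6)) - s = (-2 + (1 - (2 + 6))) - 1*36 = (-2 + (1 - 1*8)) - 36 = (-2 + (1 - 8)) - 36 = (-2 - 7) - 36 = -9 - 36 = -45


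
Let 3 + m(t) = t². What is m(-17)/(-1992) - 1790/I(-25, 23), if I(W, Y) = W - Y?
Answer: 73999/1992 ≈ 37.148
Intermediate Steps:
m(t) = -3 + t²
m(-17)/(-1992) - 1790/I(-25, 23) = (-3 + (-17)²)/(-1992) - 1790/(-25 - 1*23) = (-3 + 289)*(-1/1992) - 1790/(-25 - 23) = 286*(-1/1992) - 1790/(-48) = -143/996 - 1790*(-1/48) = -143/996 + 895/24 = 73999/1992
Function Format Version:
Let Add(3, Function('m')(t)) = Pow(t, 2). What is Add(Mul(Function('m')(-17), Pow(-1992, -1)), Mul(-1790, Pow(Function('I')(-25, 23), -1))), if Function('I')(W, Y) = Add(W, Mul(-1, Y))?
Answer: Rational(73999, 1992) ≈ 37.148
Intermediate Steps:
Function('m')(t) = Add(-3, Pow(t, 2))
Add(Mul(Function('m')(-17), Pow(-1992, -1)), Mul(-1790, Pow(Function('I')(-25, 23), -1))) = Add(Mul(Add(-3, Pow(-17, 2)), Pow(-1992, -1)), Mul(-1790, Pow(Add(-25, Mul(-1, 23)), -1))) = Add(Mul(Add(-3, 289), Rational(-1, 1992)), Mul(-1790, Pow(Add(-25, -23), -1))) = Add(Mul(286, Rational(-1, 1992)), Mul(-1790, Pow(-48, -1))) = Add(Rational(-143, 996), Mul(-1790, Rational(-1, 48))) = Add(Rational(-143, 996), Rational(895, 24)) = Rational(73999, 1992)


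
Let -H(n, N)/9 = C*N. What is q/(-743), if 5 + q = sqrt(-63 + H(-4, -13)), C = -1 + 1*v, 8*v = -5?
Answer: 5/743 - 45*I*sqrt(2)/2972 ≈ 0.0067295 - 0.021413*I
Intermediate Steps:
v = -5/8 (v = (1/8)*(-5) = -5/8 ≈ -0.62500)
C = -13/8 (C = -1 + 1*(-5/8) = -1 - 5/8 = -13/8 ≈ -1.6250)
H(n, N) = 117*N/8 (H(n, N) = -(-117)*N/8 = 117*N/8)
q = -5 + 45*I*sqrt(2)/4 (q = -5 + sqrt(-63 + (117/8)*(-13)) = -5 + sqrt(-63 - 1521/8) = -5 + sqrt(-2025/8) = -5 + 45*I*sqrt(2)/4 ≈ -5.0 + 15.91*I)
q/(-743) = (-5 + 45*I*sqrt(2)/4)/(-743) = (-5 + 45*I*sqrt(2)/4)*(-1/743) = 5/743 - 45*I*sqrt(2)/2972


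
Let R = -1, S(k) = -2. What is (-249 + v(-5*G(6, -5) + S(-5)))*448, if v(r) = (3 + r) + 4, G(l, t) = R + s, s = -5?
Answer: -95872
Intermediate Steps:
G(l, t) = -6 (G(l, t) = -1 - 5 = -6)
v(r) = 7 + r
(-249 + v(-5*G(6, -5) + S(-5)))*448 = (-249 + (7 + (-5*(-6) - 2)))*448 = (-249 + (7 + (30 - 2)))*448 = (-249 + (7 + 28))*448 = (-249 + 35)*448 = -214*448 = -95872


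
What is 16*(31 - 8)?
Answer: 368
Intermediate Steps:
16*(31 - 8) = 16*23 = 368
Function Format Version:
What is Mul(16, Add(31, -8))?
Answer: 368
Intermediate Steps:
Mul(16, Add(31, -8)) = Mul(16, 23) = 368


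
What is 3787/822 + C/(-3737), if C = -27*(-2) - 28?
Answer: 14130647/3071814 ≈ 4.6001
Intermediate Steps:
C = 26 (C = 54 - 28 = 26)
3787/822 + C/(-3737) = 3787/822 + 26/(-3737) = 3787*(1/822) + 26*(-1/3737) = 3787/822 - 26/3737 = 14130647/3071814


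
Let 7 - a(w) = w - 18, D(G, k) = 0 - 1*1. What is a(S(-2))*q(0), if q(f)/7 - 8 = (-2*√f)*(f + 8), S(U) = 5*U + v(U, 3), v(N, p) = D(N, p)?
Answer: 2016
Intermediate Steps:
D(G, k) = -1 (D(G, k) = 0 - 1 = -1)
v(N, p) = -1
S(U) = -1 + 5*U (S(U) = 5*U - 1 = -1 + 5*U)
a(w) = 25 - w (a(w) = 7 - (w - 18) = 7 - (-18 + w) = 7 + (18 - w) = 25 - w)
q(f) = 56 - 14*√f*(8 + f) (q(f) = 56 + 7*((-2*√f)*(f + 8)) = 56 + 7*((-2*√f)*(8 + f)) = 56 + 7*(-2*√f*(8 + f)) = 56 - 14*√f*(8 + f))
a(S(-2))*q(0) = (25 - (-1 + 5*(-2)))*(56 - 112*√0 - 14*0^(3/2)) = (25 - (-1 - 10))*(56 - 112*0 - 14*0) = (25 - 1*(-11))*(56 + 0 + 0) = (25 + 11)*56 = 36*56 = 2016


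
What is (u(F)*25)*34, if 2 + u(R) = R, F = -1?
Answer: -2550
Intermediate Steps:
u(R) = -2 + R
(u(F)*25)*34 = ((-2 - 1)*25)*34 = -3*25*34 = -75*34 = -2550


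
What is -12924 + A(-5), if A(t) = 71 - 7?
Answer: -12860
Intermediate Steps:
A(t) = 64
-12924 + A(-5) = -12924 + 64 = -12860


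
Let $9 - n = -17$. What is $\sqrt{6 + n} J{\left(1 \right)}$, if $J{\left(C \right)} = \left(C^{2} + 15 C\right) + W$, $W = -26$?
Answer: $- 40 \sqrt{2} \approx -56.569$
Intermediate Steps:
$n = 26$ ($n = 9 - -17 = 9 + 17 = 26$)
$J{\left(C \right)} = -26 + C^{2} + 15 C$ ($J{\left(C \right)} = \left(C^{2} + 15 C\right) - 26 = -26 + C^{2} + 15 C$)
$\sqrt{6 + n} J{\left(1 \right)} = \sqrt{6 + 26} \left(-26 + 1^{2} + 15 \cdot 1\right) = \sqrt{32} \left(-26 + 1 + 15\right) = 4 \sqrt{2} \left(-10\right) = - 40 \sqrt{2}$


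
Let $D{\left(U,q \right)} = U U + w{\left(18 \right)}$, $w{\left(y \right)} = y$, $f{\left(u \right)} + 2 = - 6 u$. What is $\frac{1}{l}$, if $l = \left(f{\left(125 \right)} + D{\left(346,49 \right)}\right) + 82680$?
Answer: $\frac{1}{201662} \approx 4.9588 \cdot 10^{-6}$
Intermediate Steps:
$f{\left(u \right)} = -2 - 6 u$
$D{\left(U,q \right)} = 18 + U^{2}$ ($D{\left(U,q \right)} = U U + 18 = U^{2} + 18 = 18 + U^{2}$)
$l = 201662$ ($l = \left(\left(-2 - 750\right) + \left(18 + 346^{2}\right)\right) + 82680 = \left(\left(-2 - 750\right) + \left(18 + 119716\right)\right) + 82680 = \left(-752 + 119734\right) + 82680 = 118982 + 82680 = 201662$)
$\frac{1}{l} = \frac{1}{201662}$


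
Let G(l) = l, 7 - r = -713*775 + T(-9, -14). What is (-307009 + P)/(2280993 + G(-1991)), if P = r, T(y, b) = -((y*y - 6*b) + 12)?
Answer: 122875/1139501 ≈ 0.10783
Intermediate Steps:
T(y, b) = -12 - y**2 + 6*b (T(y, b) = -((y**2 - 6*b) + 12) = -(12 + y**2 - 6*b) = -12 - y**2 + 6*b)
r = 552759 (r = 7 - (-713*775 + (-12 - 1*(-9)**2 + 6*(-14))) = 7 - (-552575 + (-12 - 1*81 - 84)) = 7 - (-552575 + (-12 - 81 - 84)) = 7 - (-552575 - 177) = 7 - 1*(-552752) = 7 + 552752 = 552759)
P = 552759
(-307009 + P)/(2280993 + G(-1991)) = (-307009 + 552759)/(2280993 - 1991) = 245750/2279002 = 245750*(1/2279002) = 122875/1139501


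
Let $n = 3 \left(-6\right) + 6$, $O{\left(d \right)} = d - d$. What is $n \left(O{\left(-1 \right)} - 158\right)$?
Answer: $1896$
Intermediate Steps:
$O{\left(d \right)} = 0$
$n = -12$ ($n = -18 + 6 = -12$)
$n \left(O{\left(-1 \right)} - 158\right) = - 12 \left(0 - 158\right) = \left(-12\right) \left(-158\right) = 1896$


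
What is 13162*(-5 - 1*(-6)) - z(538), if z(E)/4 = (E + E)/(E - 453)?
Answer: 1114466/85 ≈ 13111.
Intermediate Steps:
z(E) = 8*E/(-453 + E) (z(E) = 4*((E + E)/(E - 453)) = 4*((2*E)/(-453 + E)) = 4*(2*E/(-453 + E)) = 8*E/(-453 + E))
13162*(-5 - 1*(-6)) - z(538) = 13162*(-5 - 1*(-6)) - 8*538/(-453 + 538) = 13162*(-5 + 6) - 8*538/85 = 13162*1 - 8*538/85 = 13162 - 1*4304/85 = 13162 - 4304/85 = 1114466/85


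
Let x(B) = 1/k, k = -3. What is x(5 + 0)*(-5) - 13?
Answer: -34/3 ≈ -11.333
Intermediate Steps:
x(B) = -⅓ (x(B) = 1/(-3) = -⅓)
x(5 + 0)*(-5) - 13 = -⅓*(-5) - 13 = 5/3 - 13 = -34/3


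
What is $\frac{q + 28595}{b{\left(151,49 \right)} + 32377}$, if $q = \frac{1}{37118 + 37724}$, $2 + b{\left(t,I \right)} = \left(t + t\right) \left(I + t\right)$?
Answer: $\frac{713368997}{2314488850} \approx 0.30822$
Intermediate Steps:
$b{\left(t,I \right)} = -2 + 2 t \left(I + t\right)$ ($b{\left(t,I \right)} = -2 + \left(t + t\right) \left(I + t\right) = -2 + 2 t \left(I + t\right)$)
$q = \frac{1}{74842} \approx 1.3361 \cdot 10^{-5}$
$\frac{q + 28595}{b{\left(151,49 \right)} + 32377} = \frac{\frac{1}{74842} + 28595}{\left(-2 + 2 \cdot 151^{2} + 2 \cdot 49 \cdot 151\right) + 32377} = \frac{2140106991}{74842 \left(\left(-2 + 2 \cdot 22801 + 14798\right) + 32377\right)} = \frac{2140106991}{74842 \left(\left(-2 + 45602 + 14798\right) + 32377\right)} = \frac{2140106991}{74842 \left(60398 + 32377\right)} = \frac{2140106991}{74842 \cdot 92775} = \frac{2140106991}{74842} \cdot \frac{1}{92775} = \frac{713368997}{2314488850}$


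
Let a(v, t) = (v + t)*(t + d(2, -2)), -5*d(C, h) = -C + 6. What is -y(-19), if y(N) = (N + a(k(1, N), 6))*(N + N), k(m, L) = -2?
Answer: 342/5 ≈ 68.400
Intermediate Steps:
d(C, h) = -6/5 + C/5 (d(C, h) = -(-C + 6)/5 = -(6 - C)/5 = -6/5 + C/5)
a(v, t) = (-⅘ + t)*(t + v) (a(v, t) = (v + t)*(t + (-6/5 + (⅕)*2)) = (t + v)*(t + (-6/5 + ⅖)) = (t + v)*(t - ⅘) = (t + v)*(-⅘ + t) = (-⅘ + t)*(t + v))
y(N) = 2*N*(104/5 + N) (y(N) = (N + (6² - ⅘*6 - ⅘*(-2) + 6*(-2)))*(N + N) = (N + (36 - 24/5 + 8/5 - 12))*(2*N) = (N + 104/5)*(2*N) = (104/5 + N)*(2*N) = 2*N*(104/5 + N))
-y(-19) = -2*(-19)*(104 + 5*(-19))/5 = -2*(-19)*(104 - 95)/5 = -2*(-19)*9/5 = -1*(-342/5) = 342/5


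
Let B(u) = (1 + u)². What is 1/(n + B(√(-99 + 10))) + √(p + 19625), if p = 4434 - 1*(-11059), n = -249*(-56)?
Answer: (-I + 6*√347278 - 41568*I*√3902)/(2*(√89 - 6928*I)) ≈ 187.4 - 9.8371e-8*I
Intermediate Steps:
n = 13944
p = 15493 (p = 4434 + 11059 = 15493)
1/(n + B(√(-99 + 10))) + √(p + 19625) = 1/(13944 + (1 + √(-99 + 10))²) + √(15493 + 19625) = 1/(13944 + (1 + √(-89))²) + √35118 = 1/(13944 + (1 + I*√89)²) + 3*√3902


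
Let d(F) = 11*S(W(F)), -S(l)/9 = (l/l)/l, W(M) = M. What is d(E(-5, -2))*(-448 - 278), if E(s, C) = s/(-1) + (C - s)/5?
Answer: 179685/14 ≈ 12835.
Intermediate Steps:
E(s, C) = -6*s/5 + C/5 (E(s, C) = s*(-1) + (C - s)*(⅕) = -s + (-s/5 + C/5) = -6*s/5 + C/5)
S(l) = -9/l (S(l) = -9*l/l/l = -9/l)
d(F) = -99/F (d(F) = 11*(-9/F) = -99/F)
d(E(-5, -2))*(-448 - 278) = (-99/(-6/5*(-5) + (⅕)*(-2)))*(-448 - 278) = -99/(6 - ⅖)*(-726) = -99/28/5*(-726) = -99*5/28*(-726) = -495/28*(-726) = 179685/14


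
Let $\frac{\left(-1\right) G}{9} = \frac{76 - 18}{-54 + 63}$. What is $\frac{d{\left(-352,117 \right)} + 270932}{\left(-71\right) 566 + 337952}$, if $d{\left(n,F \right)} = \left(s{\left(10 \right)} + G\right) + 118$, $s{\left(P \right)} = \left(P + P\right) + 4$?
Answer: $\frac{135508}{148883} \approx 0.91016$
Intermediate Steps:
$s{\left(P \right)} = 4 + 2 P$ ($s{\left(P \right)} = 2 P + 4 = 4 + 2 P$)
$G = -58$ ($G = - 9 \frac{76 - 18}{-54 + 63} = - 9 \cdot \frac{58}{9} = - 9 \cdot 58 \cdot \frac{1}{9} = \left(-9\right) \frac{58}{9} = -58$)
$d{\left(n,F \right)} = 84$ ($d{\left(n,F \right)} = \left(\left(4 + 2 \cdot 10\right) - 58\right) + 118 = \left(\left(4 + 20\right) - 58\right) + 118 = \left(24 - 58\right) + 118 = -34 + 118 = 84$)
$\frac{d{\left(-352,117 \right)} + 270932}{\left(-71\right) 566 + 337952} = \frac{84 + 270932}{\left(-71\right) 566 + 337952} = \frac{271016}{-40186 + 337952} = \frac{271016}{297766} = 271016 \cdot \frac{1}{297766} = \frac{135508}{148883}$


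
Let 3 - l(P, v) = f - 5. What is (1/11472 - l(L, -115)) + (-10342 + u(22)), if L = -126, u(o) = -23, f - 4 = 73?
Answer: -118115711/11472 ≈ -10296.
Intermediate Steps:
f = 77 (f = 4 + 73 = 77)
l(P, v) = -69 (l(P, v) = 3 - (77 - 5) = 3 - 1*72 = 3 - 72 = -69)
(1/11472 - l(L, -115)) + (-10342 + u(22)) = (1/11472 - 1*(-69)) + (-10342 - 23) = (1/11472 + 69) - 10365 = 791569/11472 - 10365 = -118115711/11472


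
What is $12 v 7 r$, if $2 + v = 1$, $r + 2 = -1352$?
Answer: $113736$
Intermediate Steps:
$r = -1354$ ($r = -2 - 1352 = -1354$)
$v = -1$ ($v = -2 + 1 = -1$)
$12 v 7 r = 12 \left(-1\right) 7 \left(-1354\right) = \left(-12\right) 7 \left(-1354\right) = \left(-84\right) \left(-1354\right) = 113736$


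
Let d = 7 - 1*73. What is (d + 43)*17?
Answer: -391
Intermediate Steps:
d = -66 (d = 7 - 73 = -66)
(d + 43)*17 = (-66 + 43)*17 = -23*17 = -391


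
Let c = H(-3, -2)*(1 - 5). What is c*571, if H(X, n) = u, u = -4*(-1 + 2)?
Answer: 9136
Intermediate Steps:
u = -4 (u = -4*1 = -4)
H(X, n) = -4
c = 16 (c = -4*(1 - 5) = -4*(-4) = 16)
c*571 = 16*571 = 9136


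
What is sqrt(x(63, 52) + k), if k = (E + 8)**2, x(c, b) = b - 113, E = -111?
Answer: 6*sqrt(293) ≈ 102.70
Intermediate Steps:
x(c, b) = -113 + b
k = 10609 (k = (-111 + 8)**2 = (-103)**2 = 10609)
sqrt(x(63, 52) + k) = sqrt((-113 + 52) + 10609) = sqrt(-61 + 10609) = sqrt(10548) = 6*sqrt(293)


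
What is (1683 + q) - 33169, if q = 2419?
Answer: -29067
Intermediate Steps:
(1683 + q) - 33169 = (1683 + 2419) - 33169 = 4102 - 33169 = -29067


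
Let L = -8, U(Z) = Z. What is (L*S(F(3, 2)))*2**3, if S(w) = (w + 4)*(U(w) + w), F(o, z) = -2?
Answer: 512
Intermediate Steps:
S(w) = 2*w*(4 + w) (S(w) = (w + 4)*(w + w) = (4 + w)*(2*w) = 2*w*(4 + w))
(L*S(F(3, 2)))*2**3 = -16*(-2)*(4 - 2)*2**3 = -16*(-2)*2*8 = -8*(-8)*8 = 64*8 = 512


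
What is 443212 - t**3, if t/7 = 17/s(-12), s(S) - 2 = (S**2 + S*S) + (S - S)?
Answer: 10809495782841/24389000 ≈ 4.4321e+5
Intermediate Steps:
s(S) = 2 + 2*S**2 (s(S) = 2 + ((S**2 + S*S) + (S - S)) = 2 + ((S**2 + S**2) + 0) = 2 + (2*S**2 + 0) = 2 + 2*S**2)
t = 119/290 (t = 7*(17/(2 + 2*(-12)**2)) = 7*(17/(2 + 2*144)) = 7*(17/(2 + 288)) = 7*(17/290) = 119/290 ≈ 0.41034)
443212 - t**3 = 443212 - (119/290)**3 = 443212 - 1*1685159/24389000 = 443212 - 1685159/24389000 = 10809495782841/24389000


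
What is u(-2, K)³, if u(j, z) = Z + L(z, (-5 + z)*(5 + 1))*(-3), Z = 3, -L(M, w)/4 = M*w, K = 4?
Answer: -23149125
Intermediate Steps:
L(M, w) = -4*M*w
u(j, z) = 3 + 12*z*(-30 + 6*z) (u(j, z) = 3 - 4*z*(-5 + z)*(5 + 1)*(-3) = 3 - 4*z*(-5 + z)*6*(-3) = 3 - 4*z*(-30 + 6*z)*(-3) = 3 + 12*z*(-30 + 6*z))
u(-2, K)³ = (3 + 72*4*(-5 + 4))³ = (3 + 72*4*(-1))³ = (3 - 288)³ = (-285)³ = -23149125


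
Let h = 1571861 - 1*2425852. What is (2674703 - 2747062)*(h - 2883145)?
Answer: 270415423824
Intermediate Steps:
h = -853991 (h = 1571861 - 2425852 = -853991)
(2674703 - 2747062)*(h - 2883145) = (2674703 - 2747062)*(-853991 - 2883145) = -72359*(-3737136) = 270415423824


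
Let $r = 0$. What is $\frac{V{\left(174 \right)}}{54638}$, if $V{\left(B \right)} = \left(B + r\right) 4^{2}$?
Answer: $\frac{1392}{27319} \approx 0.050954$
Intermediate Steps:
$V{\left(B \right)} = 16 B$ ($V{\left(B \right)} = \left(B + 0\right) 4^{2} = B 16 = 16 B$)
$\frac{V{\left(174 \right)}}{54638} = \frac{16 \cdot 174}{54638} = 2784 \cdot \frac{1}{54638} = \frac{1392}{27319}$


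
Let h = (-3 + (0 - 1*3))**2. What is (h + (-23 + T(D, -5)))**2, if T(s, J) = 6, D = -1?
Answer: 361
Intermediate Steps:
h = 36 (h = (-3 + (0 - 3))**2 = (-3 - 3)**2 = (-6)**2 = 36)
(h + (-23 + T(D, -5)))**2 = (36 + (-23 + 6))**2 = (36 - 17)**2 = 19**2 = 361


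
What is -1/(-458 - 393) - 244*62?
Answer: -12873927/851 ≈ -15128.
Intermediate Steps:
-1/(-458 - 393) - 244*62 = -1/(-851) - 15128 = -1*(-1/851) - 15128 = 1/851 - 15128 = -12873927/851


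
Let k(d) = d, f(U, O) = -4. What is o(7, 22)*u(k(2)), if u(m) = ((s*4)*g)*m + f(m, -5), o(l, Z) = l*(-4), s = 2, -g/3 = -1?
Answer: -1232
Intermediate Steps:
g = 3 (g = -3*(-1) = 3)
o(l, Z) = -4*l
u(m) = -4 + 24*m (u(m) = ((2*4)*3)*m - 4 = (8*3)*m - 4 = 24*m - 4 = -4 + 24*m)
o(7, 22)*u(k(2)) = (-4*7)*(-4 + 24*2) = -28*(-4 + 48) = -28*44 = -1232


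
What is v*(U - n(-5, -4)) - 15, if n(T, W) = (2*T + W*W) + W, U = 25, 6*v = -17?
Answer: -481/6 ≈ -80.167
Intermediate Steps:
v = -17/6 (v = (⅙)*(-17) = -17/6 ≈ -2.8333)
n(T, W) = W + W² + 2*T (n(T, W) = (2*T + W²) + W = (W² + 2*T) + W = W + W² + 2*T)
v*(U - n(-5, -4)) - 15 = -17*(25 - (-4 + (-4)² + 2*(-5)))/6 - 15 = -17*(25 - (-4 + 16 - 10))/6 - 15 = -17*(25 - 1*2)/6 - 15 = -17*(25 - 2)/6 - 15 = -17/6*23 - 15 = -391/6 - 15 = -481/6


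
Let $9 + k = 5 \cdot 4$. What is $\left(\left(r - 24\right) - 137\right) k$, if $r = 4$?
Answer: $-1727$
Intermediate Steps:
$k = 11$ ($k = -9 + 5 \cdot 4 = -9 + 20 = 11$)
$\left(\left(r - 24\right) - 137\right) k = \left(\left(4 - 24\right) - 137\right) 11 = \left(-20 - 137\right) 11 = \left(-157\right) 11 = -1727$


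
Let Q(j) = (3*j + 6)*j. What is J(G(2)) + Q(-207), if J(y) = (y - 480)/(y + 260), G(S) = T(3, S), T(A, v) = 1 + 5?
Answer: 16931328/133 ≈ 1.2730e+5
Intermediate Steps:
T(A, v) = 6
G(S) = 6
Q(j) = j*(6 + 3*j) (Q(j) = (6 + 3*j)*j = j*(6 + 3*j))
J(y) = (-480 + y)/(260 + y)
J(G(2)) + Q(-207) = (-480 + 6)/(260 + 6) + 3*(-207)*(2 - 207) = -474/266 + 3*(-207)*(-205) = (1/266)*(-474) + 127305 = -237/133 + 127305 = 16931328/133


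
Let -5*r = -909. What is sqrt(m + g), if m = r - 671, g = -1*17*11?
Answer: 7*I*sqrt(345)/5 ≈ 26.004*I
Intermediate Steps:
r = 909/5 (r = -1/5*(-909) = 909/5 ≈ 181.80)
g = -187 (g = -17*11 = -187)
m = -2446/5 (m = 909/5 - 671 = -2446/5 ≈ -489.20)
sqrt(m + g) = sqrt(-2446/5 - 187) = sqrt(-3381/5) = 7*I*sqrt(345)/5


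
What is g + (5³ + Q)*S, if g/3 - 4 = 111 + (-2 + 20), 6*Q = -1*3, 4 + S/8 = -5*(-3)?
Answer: 11355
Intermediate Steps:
S = 88 (S = -32 + 8*(-5*(-3)) = -32 + 8*15 = -32 + 120 = 88)
Q = -½ (Q = (-1*3)/6 = (⅙)*(-3) = -½ ≈ -0.50000)
g = 399 (g = 12 + 3*(111 + (-2 + 20)) = 12 + 3*(111 + 18) = 12 + 3*129 = 12 + 387 = 399)
g + (5³ + Q)*S = 399 + (5³ - ½)*88 = 399 + (125 - ½)*88 = 399 + (249/2)*88 = 399 + 10956 = 11355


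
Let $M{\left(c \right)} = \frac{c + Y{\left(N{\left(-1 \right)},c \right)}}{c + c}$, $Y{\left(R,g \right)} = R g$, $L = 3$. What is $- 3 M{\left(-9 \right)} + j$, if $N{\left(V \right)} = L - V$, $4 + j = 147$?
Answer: $\frac{271}{2} \approx 135.5$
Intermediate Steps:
$j = 143$ ($j = -4 + 147 = 143$)
$N{\left(V \right)} = 3 - V$
$M{\left(c \right)} = \frac{5}{2}$ ($M{\left(c \right)} = \frac{c + \left(3 - -1\right) c}{c + c} = \frac{c + \left(3 + 1\right) c}{2 c} = \left(c + 4 c\right) \frac{1}{2 c} = 5 c \frac{1}{2 c} = \frac{5}{2}$)
$- 3 M{\left(-9 \right)} + j = \left(-3\right) \frac{5}{2} + 143 = - \frac{15}{2} + 143 = \frac{271}{2}$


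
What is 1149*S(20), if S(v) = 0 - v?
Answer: -22980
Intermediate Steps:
S(v) = -v
1149*S(20) = 1149*(-1*20) = 1149*(-20) = -22980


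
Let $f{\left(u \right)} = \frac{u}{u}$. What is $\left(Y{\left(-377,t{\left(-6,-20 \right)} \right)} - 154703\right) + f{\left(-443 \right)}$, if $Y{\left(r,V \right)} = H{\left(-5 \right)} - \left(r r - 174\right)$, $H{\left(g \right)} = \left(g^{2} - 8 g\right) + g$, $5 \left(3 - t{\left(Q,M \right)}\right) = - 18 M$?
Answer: $-296597$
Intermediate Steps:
$t{\left(Q,M \right)} = 3 + \frac{18 M}{5}$ ($t{\left(Q,M \right)} = 3 - \frac{\left(-18\right) M}{5} = 3 + \frac{18 M}{5}$)
$f{\left(u \right)} = 1$
$H{\left(g \right)} = g^{2} - 7 g$
$Y{\left(r,V \right)} = 234 - r^{2}$ ($Y{\left(r,V \right)} = - 5 \left(-7 - 5\right) - \left(r r - 174\right) = \left(-5\right) \left(-12\right) - \left(r^{2} - 174\right) = 60 - \left(-174 + r^{2}\right) = 234 - r^{2}$)
$\left(Y{\left(-377,t{\left(-6,-20 \right)} \right)} - 154703\right) + f{\left(-443 \right)} = \left(\left(234 - \left(-377\right)^{2}\right) - 154703\right) + 1 = \left(\left(234 - 142129\right) - 154703\right) + 1 = \left(-141895 - 154703\right) + 1 = -296598 + 1 = -296597$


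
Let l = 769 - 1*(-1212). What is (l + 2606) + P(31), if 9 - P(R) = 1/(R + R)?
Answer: 284951/62 ≈ 4596.0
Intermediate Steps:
l = 1981 (l = 769 + 1212 = 1981)
P(R) = 9 - 1/(2*R) (P(R) = 9 - 1/(R + R) = 9 - 1/(2*R))
(l + 2606) + P(31) = (1981 + 2606) + (9 - ½/31) = 4587 + (9 - ½*1/31) = 4587 + (9 - 1/62) = 4587 + 557/62 = 284951/62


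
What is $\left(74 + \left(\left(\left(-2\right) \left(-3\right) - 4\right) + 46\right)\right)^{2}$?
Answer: $14884$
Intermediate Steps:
$\left(74 + \left(\left(\left(-2\right) \left(-3\right) - 4\right) + 46\right)\right)^{2} = \left(74 + \left(\left(6 - 4\right) + 46\right)\right)^{2} = \left(74 + \left(2 + 46\right)\right)^{2} = \left(74 + 48\right)^{2} = 122^{2} = 14884$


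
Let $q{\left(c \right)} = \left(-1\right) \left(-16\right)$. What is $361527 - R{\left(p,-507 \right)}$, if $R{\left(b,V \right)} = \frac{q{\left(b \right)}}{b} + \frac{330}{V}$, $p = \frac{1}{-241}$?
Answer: $\frac{61749837}{169} \approx 3.6538 \cdot 10^{5}$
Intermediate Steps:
$q{\left(c \right)} = 16$
$p = - \frac{1}{241} \approx -0.0041494$
$R{\left(b,V \right)} = \frac{16}{b} + \frac{330}{V}$
$361527 - R{\left(p,-507 \right)} = 361527 - \left(\frac{16}{- \frac{1}{241}} + \frac{330}{-507}\right) = 361527 - \left(16 \left(-241\right) + 330 \left(- \frac{1}{507}\right)\right) = 361527 - \left(-3856 - \frac{110}{169}\right) = 361527 - - \frac{651774}{169} = 361527 + \frac{651774}{169} = \frac{61749837}{169}$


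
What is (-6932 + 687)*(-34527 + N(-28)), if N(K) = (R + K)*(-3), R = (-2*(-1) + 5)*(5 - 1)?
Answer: 215621115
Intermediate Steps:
R = 28 (R = (2 + 5)*4 = 7*4 = 28)
N(K) = -84 - 3*K (N(K) = (28 + K)*(-3) = -84 - 3*K)
(-6932 + 687)*(-34527 + N(-28)) = (-6932 + 687)*(-34527 + (-84 - 3*(-28))) = -6245*(-34527 + (-84 + 84)) = -6245*(-34527 + 0) = -6245*(-34527) = 215621115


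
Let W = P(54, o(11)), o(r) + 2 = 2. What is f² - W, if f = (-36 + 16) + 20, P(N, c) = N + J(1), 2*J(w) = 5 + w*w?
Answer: -57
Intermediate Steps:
J(w) = 5/2 + w²/2 (J(w) = (5 + w*w)/2 = (5 + w²)/2 = 5/2 + w²/2)
o(r) = 0 (o(r) = -2 + 2 = 0)
P(N, c) = 3 + N (P(N, c) = N + (5/2 + (½)*1²) = N + (5/2 + (½)*1) = N + (5/2 + ½) = N + 3 = 3 + N)
f = 0 (f = -20 + 20 = 0)
W = 57 (W = 3 + 54 = 57)
f² - W = 0² - 1*57 = 0 - 57 = -57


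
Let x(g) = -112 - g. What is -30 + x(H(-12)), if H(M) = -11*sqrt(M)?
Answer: -142 + 22*I*sqrt(3) ≈ -142.0 + 38.105*I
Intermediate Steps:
-30 + x(H(-12)) = -30 + (-112 - (-11)*sqrt(-12)) = -30 + (-112 - (-11)*2*I*sqrt(3)) = -30 + (-112 - (-22)*I*sqrt(3)) = -30 + (-112 + 22*I*sqrt(3)) = -142 + 22*I*sqrt(3)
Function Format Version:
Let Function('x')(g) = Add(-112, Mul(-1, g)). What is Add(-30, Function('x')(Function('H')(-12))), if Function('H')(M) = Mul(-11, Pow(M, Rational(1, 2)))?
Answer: Add(-142, Mul(22, I, Pow(3, Rational(1, 2)))) ≈ Add(-142.00, Mul(38.105, I))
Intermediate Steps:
Add(-30, Function('x')(Function('H')(-12))) = Add(-30, Add(-112, Mul(-1, Mul(-11, Pow(-12, Rational(1, 2)))))) = Add(-30, Add(-112, Mul(-1, Mul(-11, Mul(2, I, Pow(3, Rational(1, 2))))))) = Add(-30, Add(-112, Mul(-1, Mul(-22, I, Pow(3, Rational(1, 2)))))) = Add(-30, Add(-112, Mul(22, I, Pow(3, Rational(1, 2))))) = Add(-142, Mul(22, I, Pow(3, Rational(1, 2))))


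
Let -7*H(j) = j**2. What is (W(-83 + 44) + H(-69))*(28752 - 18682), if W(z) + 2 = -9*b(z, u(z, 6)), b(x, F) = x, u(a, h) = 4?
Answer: -23342260/7 ≈ -3.3346e+6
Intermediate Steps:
W(z) = -2 - 9*z
H(j) = -j**2/7
(W(-83 + 44) + H(-69))*(28752 - 18682) = ((-2 - 9*(-83 + 44)) - 1/7*(-69)**2)*(28752 - 18682) = ((-2 - 9*(-39)) - 1/7*4761)*10070 = ((-2 + 351) - 4761/7)*10070 = (349 - 4761/7)*10070 = -2318/7*10070 = -23342260/7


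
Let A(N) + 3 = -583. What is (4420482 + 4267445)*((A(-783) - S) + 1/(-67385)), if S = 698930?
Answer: -409521821630114747/67385 ≈ -6.0773e+12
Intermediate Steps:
A(N) = -586 (A(N) = -3 - 583 = -586)
(4420482 + 4267445)*((A(-783) - S) + 1/(-67385)) = (4420482 + 4267445)*((-586 - 1*698930) + 1/(-67385)) = 8687927*((-586 - 698930) - 1/67385) = 8687927*(-699516 - 1/67385) = 8687927*(-47136885661/67385) = -409521821630114747/67385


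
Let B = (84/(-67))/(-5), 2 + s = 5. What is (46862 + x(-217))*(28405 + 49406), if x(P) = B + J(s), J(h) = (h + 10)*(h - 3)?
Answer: 1221543528594/335 ≈ 3.6464e+9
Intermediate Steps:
s = 3 (s = -2 + 5 = 3)
B = 84/335 (B = (84*(-1/67))*(-1/5) = -84/67*(-1/5) = 84/335 ≈ 0.25075)
J(h) = (-3 + h)*(10 + h) (J(h) = (10 + h)*(-3 + h) = (-3 + h)*(10 + h))
x(P) = 84/335 (x(P) = 84/335 + (-30 + 3**2 + 7*3) = 84/335 + (-30 + 9 + 21) = 84/335 + 0 = 84/335)
(46862 + x(-217))*(28405 + 49406) = (46862 + 84/335)*(28405 + 49406) = (15698854/335)*77811 = 1221543528594/335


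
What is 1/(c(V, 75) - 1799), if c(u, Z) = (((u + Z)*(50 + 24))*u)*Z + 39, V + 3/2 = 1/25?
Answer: -50/29882731 ≈ -1.6732e-6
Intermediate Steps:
V = -73/50 (V = -3/2 + 1/25 = -73/50 ≈ -1.4600)
c(u, Z) = 39 + Z*u*(74*Z + 74*u) (c(u, Z) = (((Z + u)*74)*u)*Z + 39 = ((74*Z + 74*u)*u)*Z + 39 = (u*(74*Z + 74*u))*Z + 39 = Z*u*(74*Z + 74*u) + 39 = 39 + Z*u*(74*Z + 74*u))
1/(c(V, 75) - 1799) = 1/((39 + 74*75*(-73/50)² + 74*(-73/50)*75²) - 1799) = 1/((39 + 74*75*(5329/2500) + 74*(-73/50)*5625) - 1799) = 1/((39 + 591519/50 - 607725) - 1799) = 1/(-29792781/50 - 1799) = 1/(-29882731/50) = -50/29882731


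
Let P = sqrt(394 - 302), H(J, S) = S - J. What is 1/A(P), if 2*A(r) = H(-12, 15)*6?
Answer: 1/81 ≈ 0.012346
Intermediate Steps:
P = 2*sqrt(23) (P = sqrt(92) = 2*sqrt(23) ≈ 9.5917)
A(r) = 81 (A(r) = ((15 - 1*(-12))*6)/2 = ((15 + 12)*6)/2 = (27*6)/2 = (1/2)*162 = 81)
1/A(P) = 1/81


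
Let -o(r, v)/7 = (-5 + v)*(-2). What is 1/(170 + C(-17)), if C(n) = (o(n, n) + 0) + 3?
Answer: -1/135 ≈ -0.0074074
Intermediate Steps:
o(r, v) = -70 + 14*v (o(r, v) = -7*(-5 + v)*(-2) = -7*(10 - 2*v) = -70 + 14*v)
C(n) = -67 + 14*n (C(n) = ((-70 + 14*n) + 0) + 3 = (-70 + 14*n) + 3 = -67 + 14*n)
1/(170 + C(-17)) = 1/(170 + (-67 + 14*(-17))) = 1/(170 + (-67 - 238)) = 1/(170 - 305) = 1/(-135) = -1/135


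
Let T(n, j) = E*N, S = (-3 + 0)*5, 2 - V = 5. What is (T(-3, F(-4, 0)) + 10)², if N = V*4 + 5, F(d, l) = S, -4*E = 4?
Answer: 289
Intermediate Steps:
E = -1 (E = -¼*4 = -1)
V = -3 (V = 2 - 1*5 = 2 - 5 = -3)
S = -15 (S = -3*5 = -15)
F(d, l) = -15
N = -7 (N = -3*4 + 5 = -12 + 5 = -7)
T(n, j) = 7 (T(n, j) = -1*(-7) = 7)
(T(-3, F(-4, 0)) + 10)² = (7 + 10)² = 17² = 289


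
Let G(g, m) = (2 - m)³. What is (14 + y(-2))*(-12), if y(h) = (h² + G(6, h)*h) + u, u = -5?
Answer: 1380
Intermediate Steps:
y(h) = -5 + h² - h*(-2 + h)³ (y(h) = (h² + (-(-2 + h)³)*h) - 5 = (h² - h*(-2 + h)³) - 5 = -5 + h² - h*(-2 + h)³)
(14 + y(-2))*(-12) = (14 + (-5 + (-2)² - 1*(-2)*(-2 - 2)³))*(-12) = (14 + (-5 + 4 - 1*(-2)*(-4)³))*(-12) = (14 + (-5 + 4 - 1*(-2)*(-64)))*(-12) = (14 + (-5 + 4 - 128))*(-12) = (14 - 129)*(-12) = -115*(-12) = 1380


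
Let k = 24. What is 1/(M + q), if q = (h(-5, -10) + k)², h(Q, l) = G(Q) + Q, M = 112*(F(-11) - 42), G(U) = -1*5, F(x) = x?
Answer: -1/5740 ≈ -0.00017422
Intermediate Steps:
G(U) = -5
M = -5936 (M = 112*(-11 - 42) = 112*(-53) = -5936)
h(Q, l) = -5 + Q
q = 196 (q = ((-5 - 5) + 24)² = (-10 + 24)² = 14² = 196)
1/(M + q) = 1/(-5936 + 196) = 1/(-5740) = -1/5740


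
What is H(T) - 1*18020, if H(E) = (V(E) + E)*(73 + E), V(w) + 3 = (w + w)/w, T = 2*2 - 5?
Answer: -18164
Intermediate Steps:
T = -1 (T = 4 - 5 = -1)
V(w) = -1 (V(w) = -3 + (w + w)/w = -3 + (2*w)/w = -3 + 2 = -1)
H(E) = (-1 + E)*(73 + E)
H(T) - 1*18020 = (-73 + (-1)² + 72*(-1)) - 1*18020 = (-73 + 1 - 72) - 18020 = -144 - 18020 = -18164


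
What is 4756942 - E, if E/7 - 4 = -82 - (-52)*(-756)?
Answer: 5032672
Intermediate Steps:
E = -275730 (E = 28 + 7*(-82 - (-52)*(-756)) = 28 + 7*(-82 - 52*756) = 28 + 7*(-82 - 39312) = 28 + 7*(-39394) = 28 - 275758 = -275730)
4756942 - E = 4756942 - 1*(-275730) = 4756942 + 275730 = 5032672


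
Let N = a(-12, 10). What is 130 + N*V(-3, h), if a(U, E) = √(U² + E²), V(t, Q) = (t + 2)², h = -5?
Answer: 130 + 2*√61 ≈ 145.62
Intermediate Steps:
V(t, Q) = (2 + t)²
a(U, E) = √(E² + U²)
N = 2*√61 (N = √(10² + (-12)²) = √(100 + 144) = √244 = 2*√61 ≈ 15.620)
130 + N*V(-3, h) = 130 + (2*√61)*(2 - 3)² = 130 + (2*√61)*(-1)² = 130 + (2*√61)*1 = 130 + 2*√61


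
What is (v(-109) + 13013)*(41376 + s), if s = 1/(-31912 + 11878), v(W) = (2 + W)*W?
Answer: 10227298648654/10017 ≈ 1.0210e+9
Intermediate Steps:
v(W) = W*(2 + W)
s = -1/20034 (s = 1/(-20034) = -1/20034 ≈ -4.9915e-5)
(v(-109) + 13013)*(41376 + s) = (-109*(2 - 109) + 13013)*(41376 - 1/20034) = (-109*(-107) + 13013)*(828926783/20034) = (11663 + 13013)*(828926783/20034) = 24676*(828926783/20034) = 10227298648654/10017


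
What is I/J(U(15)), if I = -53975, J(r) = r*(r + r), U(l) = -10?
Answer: -2159/8 ≈ -269.88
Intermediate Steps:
J(r) = 2*r² (J(r) = r*(2*r) = 2*r²)
I/J(U(15)) = -53975/(2*(-10)²) = -53975/(2*100) = -53975/200 = -53975*1/200 = -2159/8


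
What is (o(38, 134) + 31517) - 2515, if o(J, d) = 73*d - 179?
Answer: 38605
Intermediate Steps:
o(J, d) = -179 + 73*d
(o(38, 134) + 31517) - 2515 = ((-179 + 73*134) + 31517) - 2515 = ((-179 + 9782) + 31517) - 2515 = (9603 + 31517) - 2515 = 41120 - 2515 = 38605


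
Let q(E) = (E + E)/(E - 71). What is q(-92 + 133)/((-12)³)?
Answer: 41/25920 ≈ 0.0015818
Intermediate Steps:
q(E) = 2*E/(-71 + E) (q(E) = (2*E)/(-71 + E) = 2*E/(-71 + E))
q(-92 + 133)/((-12)³) = (2*(-92 + 133)/(-71 + (-92 + 133)))/((-12)³) = (2*41/(-71 + 41))/(-1728) = (2*41/(-30))*(-1/1728) = (2*41*(-1/30))*(-1/1728) = -41/15*(-1/1728) = 41/25920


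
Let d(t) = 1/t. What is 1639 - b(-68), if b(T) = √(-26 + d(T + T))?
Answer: 1639 - 3*I*√13362/68 ≈ 1639.0 - 5.0997*I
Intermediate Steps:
b(T) = √(-26 + 1/(2*T)) (b(T) = √(-26 + 1/(T + T)) = √(-26 + 1/(2*T)))
1639 - b(-68) = 1639 - √(-104 + 2/(-68))/2 = 1639 - √(-104 + 2*(-1/68))/2 = 1639 - √(-104 - 1/34)/2 = 1639 - √(-3537/34)/2 = 1639 - 3*I*√13362/34/2 = 1639 - 3*I*√13362/68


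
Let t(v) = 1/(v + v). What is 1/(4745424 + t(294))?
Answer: 588/2790309313 ≈ 2.1073e-7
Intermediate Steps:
t(v) = 1/(2*v)
1/(4745424 + t(294)) = 1/(4745424 + (½)/294) = 1/(4745424 + (½)*(1/294)) = 1/(4745424 + 1/588) = 1/(2790309313/588) = 588/2790309313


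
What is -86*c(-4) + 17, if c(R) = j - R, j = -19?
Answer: 1307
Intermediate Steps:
c(R) = -19 - R
-86*c(-4) + 17 = -86*(-19 - 1*(-4)) + 17 = -86*(-19 + 4) + 17 = -86*(-15) + 17 = 1290 + 17 = 1307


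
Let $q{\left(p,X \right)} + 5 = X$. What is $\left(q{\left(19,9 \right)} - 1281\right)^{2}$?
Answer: $1630729$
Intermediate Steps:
$q{\left(p,X \right)} = -5 + X$
$\left(q{\left(19,9 \right)} - 1281\right)^{2} = \left(\left(-5 + 9\right) - 1281\right)^{2} = \left(4 - 1281\right)^{2} = \left(-1277\right)^{2} = 1630729$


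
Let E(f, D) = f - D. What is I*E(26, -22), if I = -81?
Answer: -3888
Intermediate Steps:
I*E(26, -22) = -81*(26 - 1*(-22)) = -81*(26 + 22) = -81*48 = -3888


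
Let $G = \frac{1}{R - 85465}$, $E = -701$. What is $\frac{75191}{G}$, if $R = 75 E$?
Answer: $-10379365640$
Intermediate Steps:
$R = -52575$ ($R = 75 \left(-701\right) = -52575$)
$G = - \frac{1}{138040}$ ($G = \frac{1}{-52575 - 85465} = \frac{1}{-138040} = - \frac{1}{138040} \approx -7.2443 \cdot 10^{-6}$)
$\frac{75191}{G} = \frac{75191}{- \frac{1}{138040}} = 75191 \left(-138040\right) = -10379365640$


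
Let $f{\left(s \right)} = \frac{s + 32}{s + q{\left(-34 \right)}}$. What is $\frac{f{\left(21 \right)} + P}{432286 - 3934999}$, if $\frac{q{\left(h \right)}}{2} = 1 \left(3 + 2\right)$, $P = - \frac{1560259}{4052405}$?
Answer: $- \frac{55469812}{146675587305905} \approx -3.7818 \cdot 10^{-7}$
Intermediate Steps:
$P = - \frac{1560259}{4052405}$ ($P = \left(-1560259\right) \frac{1}{4052405} = - \frac{1560259}{4052405} \approx -0.38502$)
$q{\left(h \right)} = 10$ ($q{\left(h \right)} = 2 \cdot 1 \left(3 + 2\right) = 2 \cdot 1 \cdot 5 = 2 \cdot 5 = 10$)
$f{\left(s \right)} = \frac{32 + s}{10 + s}$ ($f{\left(s \right)} = \frac{s + 32}{s + 10} = \frac{32 + s}{10 + s}$)
$\frac{f{\left(21 \right)} + P}{432286 - 3934999} = \frac{\frac{32 + 21}{10 + 21} - \frac{1560259}{4052405}}{432286 - 3934999} = \frac{\frac{1}{31} \cdot 53 - \frac{1560259}{4052405}}{-3502713} = \left(\frac{1}{31} \cdot 53 - \frac{1560259}{4052405}\right) \left(- \frac{1}{3502713}\right) = \left(\frac{53}{31} - \frac{1560259}{4052405}\right) \left(- \frac{1}{3502713}\right) = \frac{166409436}{125624555} \left(- \frac{1}{3502713}\right) = - \frac{55469812}{146675587305905}$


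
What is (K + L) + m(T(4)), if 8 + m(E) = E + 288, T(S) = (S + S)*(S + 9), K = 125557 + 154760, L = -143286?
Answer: 137415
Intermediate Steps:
K = 280317
T(S) = 2*S*(9 + S) (T(S) = (2*S)*(9 + S) = 2*S*(9 + S))
m(E) = 280 + E (m(E) = -8 + (E + 288) = -8 + (288 + E) = 280 + E)
(K + L) + m(T(4)) = (280317 - 143286) + (280 + 2*4*(9 + 4)) = 137031 + (280 + 2*4*13) = 137031 + (280 + 104) = 137031 + 384 = 137415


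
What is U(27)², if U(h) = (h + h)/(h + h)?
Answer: 1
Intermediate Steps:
U(h) = 1 (U(h) = (2*h)/((2*h)) = (2*h)*(1/(2*h)) = 1)
U(27)² = 1² = 1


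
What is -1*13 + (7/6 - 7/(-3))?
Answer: -19/2 ≈ -9.5000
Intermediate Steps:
-1*13 + (7/6 - 7/(-3)) = -13 + (7*(⅙) - 7*(-⅓)) = -13 + (7/6 + 7/3) = -13 + 7/2 = -19/2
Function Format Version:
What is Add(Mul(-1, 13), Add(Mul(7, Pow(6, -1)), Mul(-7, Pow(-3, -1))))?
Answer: Rational(-19, 2) ≈ -9.5000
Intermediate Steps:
Add(Mul(-1, 13), Add(Mul(7, Pow(6, -1)), Mul(-7, Pow(-3, -1)))) = Add(-13, Add(Mul(7, Rational(1, 6)), Mul(-7, Rational(-1, 3)))) = Add(-13, Add(Rational(7, 6), Rational(7, 3))) = Add(-13, Rational(7, 2)) = Rational(-19, 2)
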